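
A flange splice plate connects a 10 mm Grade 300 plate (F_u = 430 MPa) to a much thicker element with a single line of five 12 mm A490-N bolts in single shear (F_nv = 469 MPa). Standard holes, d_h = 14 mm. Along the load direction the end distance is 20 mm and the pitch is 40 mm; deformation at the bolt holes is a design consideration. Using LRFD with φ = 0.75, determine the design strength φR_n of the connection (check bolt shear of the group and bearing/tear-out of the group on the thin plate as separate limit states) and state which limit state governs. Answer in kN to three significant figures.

Bolt shear: A_b = π·12²/4 = 113.1 mm²; R_n = 469 × 113.1 × 5 × 1 / 1000 = 265.2 kN → 0.75 × 265.2 = 199 kN.
Bearing (1.2 l_c t F_u ≤ 2.4 d t F_u): upper limit = 2.4·12·10·430 / 1000 = 123.8 kN.
  Edge l_c = 20 − 14/2 = 13 → r_n = 67.08 kN; interior l_c = 40 − 14 = 26 → r_n = 123.8 kN.
  R_n,bearing = 1·67.08 + 4·123.8 = 562.4 kN → 0.75 × 562.4 = 422 kN.
Bolt shear governs: 199 kN.

199 kN (bolt shear governs)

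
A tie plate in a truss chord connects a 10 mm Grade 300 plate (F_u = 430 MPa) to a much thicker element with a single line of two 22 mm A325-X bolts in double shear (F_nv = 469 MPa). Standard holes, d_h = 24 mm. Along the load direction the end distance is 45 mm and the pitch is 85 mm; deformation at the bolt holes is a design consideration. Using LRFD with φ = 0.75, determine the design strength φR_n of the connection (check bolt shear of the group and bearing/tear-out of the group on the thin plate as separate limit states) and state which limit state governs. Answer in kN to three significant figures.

298 kN (bearing governs)

Bolt shear: A_b = π·22²/4 = 380.1 mm²; R_n = 469 × 380.1 × 2 × 2 / 1000 = 713.1 kN → 0.75 × 713.1 = 535 kN.
Bearing (1.2 l_c t F_u ≤ 2.4 d t F_u): upper limit = 2.4·22·10·430 / 1000 = 227 kN.
  Edge l_c = 45 − 24/2 = 33 → r_n = 170.3 kN; interior l_c = 85 − 24 = 61 → r_n = 227 kN.
  R_n,bearing = 1·170.3 + 1·227 = 397.3 kN → 0.75 × 397.3 = 298 kN.
Bearing governs: 298 kN.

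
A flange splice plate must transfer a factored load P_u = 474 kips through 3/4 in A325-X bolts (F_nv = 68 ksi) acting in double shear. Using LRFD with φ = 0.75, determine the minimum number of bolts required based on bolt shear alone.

A_b = π·0.75²/4 = 0.4418 in².
Per-bolt design strength φR_n = 0.75 × 68 × 0.4418 × 2 = 45.06 kips.
n ≥ 474 / 45.06 = 10.52 → use 11 bolts.

11 bolts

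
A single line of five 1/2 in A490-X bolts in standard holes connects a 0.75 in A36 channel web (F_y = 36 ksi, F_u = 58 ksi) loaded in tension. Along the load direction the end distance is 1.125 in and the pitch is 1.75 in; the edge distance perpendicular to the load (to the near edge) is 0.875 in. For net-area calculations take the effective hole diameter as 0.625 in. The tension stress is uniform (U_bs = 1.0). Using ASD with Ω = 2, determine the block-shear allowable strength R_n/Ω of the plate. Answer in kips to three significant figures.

78 kips

Shear plane L_v = 1.125 + 4·1.75 = 8.125 in; A_gv = 8.125 × 0.75 = 6.094 in².
A_nv = (8.125 − 4.5·0.625) × 0.75 = 3.984 in².
A_nt = (0.875 − 0.5·0.625) × 0.75 = 0.4219 in².
0.6 F_u A_nv = 138.7 kips; 0.6 F_y A_gv = 131.6 kips → shear yielding governs the shear term.
R_n = 131.6 + 1.0 × 58 × 0.4219 = 156.1 kips.
Allowable strength R_n/Ω = 156.1 / 2 = 78 kips.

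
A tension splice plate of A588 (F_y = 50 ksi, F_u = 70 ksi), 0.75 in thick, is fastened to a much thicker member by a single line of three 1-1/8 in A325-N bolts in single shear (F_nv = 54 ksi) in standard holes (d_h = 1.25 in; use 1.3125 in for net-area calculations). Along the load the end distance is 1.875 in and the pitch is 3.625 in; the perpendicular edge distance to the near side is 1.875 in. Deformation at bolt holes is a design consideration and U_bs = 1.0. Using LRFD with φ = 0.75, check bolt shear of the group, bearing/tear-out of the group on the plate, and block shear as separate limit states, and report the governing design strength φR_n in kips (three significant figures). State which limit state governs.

Bolt shear: A_b = π·1.125²/4 = 0.994 in²; R_n = 54 × 0.994 × 3 × 1 = 161 kips → 0.75 × 161 = 121 kips.
Bearing: edge l_c = 1.25, r_n = 78.75 kips; interior l_c = 2.375, r_n = 141.8 kips; R_n = 78.75 + 2·141.8 = 362.2 kips → 272 kips.
Block shear: A_gv = 6.844, A_nv = 4.383, A_nt = 0.9141 in²; R_n = min(0.6F_uA_nv, 0.6F_yA_gv) + U_bs·F_u·A_nt = 248.1 kips → 186 kips.
Bolt shear governs: 121 kips.

121 kips (bolt shear governs)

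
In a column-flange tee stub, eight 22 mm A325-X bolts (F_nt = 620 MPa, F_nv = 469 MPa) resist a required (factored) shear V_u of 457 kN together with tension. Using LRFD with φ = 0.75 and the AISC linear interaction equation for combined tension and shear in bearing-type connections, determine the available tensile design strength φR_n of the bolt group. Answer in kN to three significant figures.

A_b = π·22²/4 = 380.1 mm²; f_rv = 457 × 1000 / (8 × 380.1) = 150.3 MPa.
F'_nt = 1.3 F_nt − (F_nt / φF_nv) f_rv = 1.3·620 − (620/(0.75·469))·150.3 = 541.1 MPa, capped at F_nt → F'_nt = 541.1 MPa.
R_n = F'_nt · A_b · n = 541.1 × 380.1 × 8 / 1000 = 1646 kN.
Design strength φR_n = 0.75 × 1646 = 1230 kN.

1230 kN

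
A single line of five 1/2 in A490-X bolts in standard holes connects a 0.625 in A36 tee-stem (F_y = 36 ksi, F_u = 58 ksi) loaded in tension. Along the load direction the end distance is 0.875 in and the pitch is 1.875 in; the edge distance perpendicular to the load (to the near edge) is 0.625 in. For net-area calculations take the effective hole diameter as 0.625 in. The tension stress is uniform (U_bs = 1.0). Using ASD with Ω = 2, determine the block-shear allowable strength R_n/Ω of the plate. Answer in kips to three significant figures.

Shear plane L_v = 0.875 + 4·1.875 = 8.375 in; A_gv = 8.375 × 0.625 = 5.234 in².
A_nv = (8.375 − 4.5·0.625) × 0.625 = 3.477 in².
A_nt = (0.625 − 0.5·0.625) × 0.625 = 0.1953 in².
0.6 F_u A_nv = 121 kips; 0.6 F_y A_gv = 113.1 kips → shear yielding governs the shear term.
R_n = 113.1 + 1.0 × 58 × 0.1953 = 124.4 kips.
Allowable strength R_n/Ω = 124.4 / 2 = 62.2 kips.

62.2 kips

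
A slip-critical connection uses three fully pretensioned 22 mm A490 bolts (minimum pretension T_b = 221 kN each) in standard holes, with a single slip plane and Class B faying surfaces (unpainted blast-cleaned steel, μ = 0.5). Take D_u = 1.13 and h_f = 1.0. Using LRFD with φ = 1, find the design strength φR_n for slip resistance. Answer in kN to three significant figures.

375 kN

R_n = μ · D_u · h_f · T_b · n_s · n_b = 0.5 × 1.13 × 1.0 × 221 × 1 × 3 = 374.6 kN.
Design strength φR_n = 1 × 374.6 = 375 kN.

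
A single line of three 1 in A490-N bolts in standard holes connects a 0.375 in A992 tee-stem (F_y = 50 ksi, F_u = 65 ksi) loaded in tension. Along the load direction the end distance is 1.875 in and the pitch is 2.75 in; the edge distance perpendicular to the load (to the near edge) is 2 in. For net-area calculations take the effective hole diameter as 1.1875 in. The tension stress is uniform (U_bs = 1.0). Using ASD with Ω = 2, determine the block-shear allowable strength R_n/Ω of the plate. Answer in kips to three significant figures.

49.4 kips

Shear plane L_v = 1.875 + 2·2.75 = 7.375 in; A_gv = 7.375 × 0.375 = 2.766 in².
A_nv = (7.375 − 2.5·1.1875) × 0.375 = 1.652 in².
A_nt = (2 − 0.5·1.1875) × 0.375 = 0.5273 in².
0.6 F_u A_nv = 64.44 kips; 0.6 F_y A_gv = 82.97 kips → shear rupture governs the shear term.
R_n = 64.44 + 1.0 × 65 × 0.5273 = 98.72 kips.
Allowable strength R_n/Ω = 98.72 / 2 = 49.4 kips.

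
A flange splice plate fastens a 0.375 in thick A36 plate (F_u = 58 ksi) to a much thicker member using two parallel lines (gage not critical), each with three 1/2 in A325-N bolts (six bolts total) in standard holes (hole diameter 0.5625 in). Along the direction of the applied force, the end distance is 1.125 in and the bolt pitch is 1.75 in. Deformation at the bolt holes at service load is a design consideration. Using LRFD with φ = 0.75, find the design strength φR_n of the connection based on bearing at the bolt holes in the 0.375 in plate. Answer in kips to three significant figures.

Per bolt r_n = 1.2 l_c t F_u ≤ 2.4 d t F_u; upper limit = 2.4 × 0.5 × 0.375 × 58 = 26.1 kips.
Edge bolt: l_c = 1.125 − 0.5625/2 = 0.8438 in → 1.2 × 0.8438 × 0.375 × 58 = 22.02 → r_n = 22.02 kips.
Interior bolts: l_c = 1.75 − 0.5625 = 1.188 in → 1.2 × 1.188 × 0.375 × 58 = 30.99 → r_n = 26.1 kips.
R_n = 2 × 22.02 + 4 × 26.1 = 148.4 kips.
Design strength φR_n = 0.75 × 148.4 = 111 kips.

111 kips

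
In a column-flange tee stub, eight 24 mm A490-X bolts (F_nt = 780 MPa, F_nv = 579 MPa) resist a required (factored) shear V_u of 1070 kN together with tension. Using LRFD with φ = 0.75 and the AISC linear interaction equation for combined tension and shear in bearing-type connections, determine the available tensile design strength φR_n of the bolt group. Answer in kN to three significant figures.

1310 kN

A_b = π·24²/4 = 452.4 mm²; f_rv = 1070 × 1000 / (8 × 452.4) = 295.7 MPa.
F'_nt = 1.3 F_nt − (F_nt / φF_nv) f_rv = 1.3·780 − (780/(0.75·579))·295.7 = 482.9 MPa, capped at F_nt → F'_nt = 482.9 MPa.
R_n = F'_nt · A_b · n = 482.9 × 452.4 × 8 / 1000 = 1748 kN.
Design strength φR_n = 0.75 × 1748 = 1310 kN.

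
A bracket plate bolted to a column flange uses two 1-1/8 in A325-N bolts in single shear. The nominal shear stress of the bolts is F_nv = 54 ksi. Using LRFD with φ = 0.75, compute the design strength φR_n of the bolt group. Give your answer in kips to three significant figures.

80.5 kips

A_b = π × 1.125² / 4 = 0.994 in².
R_n = F_nv · A_b · n · n_s = 54 × 0.994 × 2 × 1 = 107.4 kips.
Design strength φR_n = 0.75 × 107.4 = 80.5 kips.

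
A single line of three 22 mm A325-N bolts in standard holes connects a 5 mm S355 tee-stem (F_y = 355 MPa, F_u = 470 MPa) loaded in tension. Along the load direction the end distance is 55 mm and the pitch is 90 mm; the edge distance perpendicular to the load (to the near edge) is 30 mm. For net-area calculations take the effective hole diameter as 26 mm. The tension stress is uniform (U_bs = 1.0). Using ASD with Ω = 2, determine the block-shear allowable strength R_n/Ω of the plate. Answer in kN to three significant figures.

140 kN

Shear plane L_v = 55 + 2·90 = 235 mm; A_gv = 235 × 5 = 1175 mm².
A_nv = (235 − 2.5·26) × 5 = 850 mm².
A_nt = (30 − 0.5·26) × 5 = 85 mm².
0.6 F_u A_nv = 239.7 kN; 0.6 F_y A_gv = 250.3 kN → shear rupture governs the shear term.
R_n = 239.7 + 1.0 × 470 × 85 / 1000 = 279.7 kN.
Allowable strength R_n/Ω = 279.7 / 2 = 140 kN.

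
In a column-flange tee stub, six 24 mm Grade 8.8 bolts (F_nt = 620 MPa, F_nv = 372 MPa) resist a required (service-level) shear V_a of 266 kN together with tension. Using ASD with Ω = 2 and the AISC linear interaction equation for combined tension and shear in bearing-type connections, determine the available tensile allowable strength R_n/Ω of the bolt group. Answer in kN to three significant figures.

651 kN

A_b = π·24²/4 = 452.4 mm²; f_rv = 266 × 1000 / (6 × 452.4) = 98 MPa.
F'_nt = 1.3 F_nt − (Ω F_nt / F_nv) f_rv = 1.3·620 − (2·620/372)·98 = 479.3 MPa, capped at F_nt → F'_nt = 479.3 MPa.
R_n = F'_nt · A_b · n = 479.3 × 452.4 × 6 / 1000 = 1301 kN.
Allowable strength R_n/Ω = 1301 / 2 = 651 kN.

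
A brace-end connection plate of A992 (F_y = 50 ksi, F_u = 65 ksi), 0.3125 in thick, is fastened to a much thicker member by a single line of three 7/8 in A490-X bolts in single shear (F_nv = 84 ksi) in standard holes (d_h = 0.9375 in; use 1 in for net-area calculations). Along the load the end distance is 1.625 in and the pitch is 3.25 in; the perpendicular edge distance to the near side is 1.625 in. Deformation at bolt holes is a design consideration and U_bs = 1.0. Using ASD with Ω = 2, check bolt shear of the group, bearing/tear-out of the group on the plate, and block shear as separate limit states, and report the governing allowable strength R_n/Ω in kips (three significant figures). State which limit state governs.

45.7 kips (block shear governs)

Bolt shear: A_b = π·0.875²/4 = 0.6013 in²; R_n = 84 × 0.6013 × 3 × 1 = 151.5 kips → 151.5 / 2 = 75.8 kips.
Bearing: edge l_c = 1.156, r_n = 28.18 kips; interior l_c = 2.312, r_n = 42.66 kips; R_n = 28.18 + 2·42.66 = 113.5 kips → 56.7 kips.
Block shear: A_gv = 2.539, A_nv = 1.758, A_nt = 0.3516 in²; R_n = min(0.6F_uA_nv, 0.6F_yA_gv) + U_bs·F_u·A_nt = 91.41 kips → 45.7 kips.
Block shear governs: 45.7 kips.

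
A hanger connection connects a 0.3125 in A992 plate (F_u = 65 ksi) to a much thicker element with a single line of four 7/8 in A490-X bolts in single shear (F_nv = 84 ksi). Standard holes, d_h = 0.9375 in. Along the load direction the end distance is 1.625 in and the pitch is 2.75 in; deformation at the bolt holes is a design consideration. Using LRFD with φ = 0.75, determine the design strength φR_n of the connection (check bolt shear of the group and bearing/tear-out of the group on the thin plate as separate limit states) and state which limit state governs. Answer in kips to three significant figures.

Bolt shear: A_b = π·0.875²/4 = 0.6013 in²; R_n = 84 × 0.6013 × 4 × 1 = 202 kips → 0.75 × 202 = 152 kips.
Bearing (1.2 l_c t F_u ≤ 2.4 d t F_u): upper limit = 2.4·0.875·0.3125·65 = 42.66 kips.
  Edge l_c = 1.625 − 0.9375/2 = 1.156 → r_n = 28.18 kips; interior l_c = 2.75 − 0.9375 = 1.812 → r_n = 42.66 kips.
  R_n,bearing = 1·28.18 + 3·42.66 = 156.2 kips → 0.75 × 156.2 = 117 kips.
Bearing governs: 117 kips.

117 kips (bearing governs)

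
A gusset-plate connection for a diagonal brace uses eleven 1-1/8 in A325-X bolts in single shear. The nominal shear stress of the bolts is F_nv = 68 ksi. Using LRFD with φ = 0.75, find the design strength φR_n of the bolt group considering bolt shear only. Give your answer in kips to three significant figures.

A_b = π × 1.125² / 4 = 0.994 in².
R_n = F_nv · A_b · n · n_s = 68 × 0.994 × 11 × 1 = 743.5 kips.
Design strength φR_n = 0.75 × 743.5 = 558 kips.

558 kips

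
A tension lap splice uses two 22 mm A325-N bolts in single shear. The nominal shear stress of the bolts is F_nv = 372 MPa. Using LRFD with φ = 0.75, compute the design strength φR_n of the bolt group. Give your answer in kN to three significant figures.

A_b = π × 22² / 4 = 380.1 mm².
R_n = F_nv · A_b · n · n_s = 372 × 380.1 × 2 × 1 / 1000 = 282.8 kN.
Design strength φR_n = 0.75 × 282.8 = 212 kN.

212 kN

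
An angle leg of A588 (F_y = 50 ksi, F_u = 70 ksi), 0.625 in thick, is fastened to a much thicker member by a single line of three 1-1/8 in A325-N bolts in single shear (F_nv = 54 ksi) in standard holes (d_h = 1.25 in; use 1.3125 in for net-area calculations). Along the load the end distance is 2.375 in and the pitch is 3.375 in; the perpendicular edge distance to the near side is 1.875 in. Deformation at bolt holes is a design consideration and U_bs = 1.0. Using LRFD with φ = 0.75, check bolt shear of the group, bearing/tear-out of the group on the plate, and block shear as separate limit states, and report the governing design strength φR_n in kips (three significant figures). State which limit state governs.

Bolt shear: A_b = π·1.125²/4 = 0.994 in²; R_n = 54 × 0.994 × 3 × 1 = 161 kips → 0.75 × 161 = 121 kips.
Bearing: edge l_c = 1.75, r_n = 91.88 kips; interior l_c = 2.125, r_n = 111.6 kips; R_n = 91.88 + 2·111.6 = 315 kips → 236 kips.
Block shear: A_gv = 5.703, A_nv = 3.652, A_nt = 0.7617 in²; R_n = min(0.6F_uA_nv, 0.6F_yA_gv) + U_bs·F_u·A_nt = 206.7 kips → 155 kips.
Bolt shear governs: 121 kips.

121 kips (bolt shear governs)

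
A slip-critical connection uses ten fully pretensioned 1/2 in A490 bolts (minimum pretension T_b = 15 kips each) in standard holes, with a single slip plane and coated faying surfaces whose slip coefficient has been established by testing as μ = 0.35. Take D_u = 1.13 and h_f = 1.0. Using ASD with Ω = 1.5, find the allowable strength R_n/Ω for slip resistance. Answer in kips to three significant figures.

R_n = μ · D_u · h_f · T_b · n_s · n_b = 0.35 × 1.13 × 1.0 × 15 × 1 × 10 = 59.32 kips.
Allowable strength R_n/Ω = 59.32 / 1.5 = 39.5 kips.

39.5 kips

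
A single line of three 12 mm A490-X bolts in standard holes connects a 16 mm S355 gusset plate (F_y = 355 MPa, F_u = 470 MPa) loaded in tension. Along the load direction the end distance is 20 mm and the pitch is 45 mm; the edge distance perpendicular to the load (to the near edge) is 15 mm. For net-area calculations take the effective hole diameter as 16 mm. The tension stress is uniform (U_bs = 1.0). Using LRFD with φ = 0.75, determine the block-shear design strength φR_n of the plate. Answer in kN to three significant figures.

Shear plane L_v = 20 + 2·45 = 110 mm; A_gv = 110 × 16 = 1760 mm².
A_nv = (110 − 2.5·16) × 16 = 1120 mm².
A_nt = (15 − 0.5·16) × 16 = 112 mm².
0.6 F_u A_nv = 315.8 kN; 0.6 F_y A_gv = 374.9 kN → shear rupture governs the shear term.
R_n = 315.8 + 1.0 × 470 × 112 / 1000 = 368.5 kN.
Design strength φR_n = 0.75 × 368.5 = 276 kN.

276 kN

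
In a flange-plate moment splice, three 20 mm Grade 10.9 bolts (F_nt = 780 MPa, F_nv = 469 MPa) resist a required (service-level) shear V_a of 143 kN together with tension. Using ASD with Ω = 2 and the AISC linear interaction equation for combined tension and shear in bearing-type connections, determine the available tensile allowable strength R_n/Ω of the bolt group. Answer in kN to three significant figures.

240 kN

A_b = π·20²/4 = 314.2 mm²; f_rv = 143 × 1000 / (3 × 314.2) = 151.7 MPa.
F'_nt = 1.3 F_nt − (Ω F_nt / F_nv) f_rv = 1.3·780 − (2·780/469)·151.7 = 509.3 MPa, capped at F_nt → F'_nt = 509.3 MPa.
R_n = F'_nt · A_b · n = 509.3 × 314.2 × 3 / 1000 = 480 kN.
Allowable strength R_n/Ω = 480 / 2 = 240 kN.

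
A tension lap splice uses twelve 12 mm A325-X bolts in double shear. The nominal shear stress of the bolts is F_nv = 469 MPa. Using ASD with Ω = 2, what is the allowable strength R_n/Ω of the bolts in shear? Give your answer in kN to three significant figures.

637 kN

A_b = π × 12² / 4 = 113.1 mm².
R_n = F_nv · A_b · n · n_s = 469 × 113.1 × 12 × 2 / 1000 = 1273 kN.
Allowable strength R_n/Ω = 1273 / 2 = 637 kN.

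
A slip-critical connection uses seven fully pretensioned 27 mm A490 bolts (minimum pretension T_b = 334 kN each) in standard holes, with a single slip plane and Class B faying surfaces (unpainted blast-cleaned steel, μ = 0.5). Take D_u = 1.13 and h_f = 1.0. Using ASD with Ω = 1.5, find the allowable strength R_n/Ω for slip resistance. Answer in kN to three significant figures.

R_n = μ · D_u · h_f · T_b · n_s · n_b = 0.5 × 1.13 × 1.0 × 334 × 1 × 7 = 1321 kN.
Allowable strength R_n/Ω = 1321 / 1.5 = 881 kN.

881 kN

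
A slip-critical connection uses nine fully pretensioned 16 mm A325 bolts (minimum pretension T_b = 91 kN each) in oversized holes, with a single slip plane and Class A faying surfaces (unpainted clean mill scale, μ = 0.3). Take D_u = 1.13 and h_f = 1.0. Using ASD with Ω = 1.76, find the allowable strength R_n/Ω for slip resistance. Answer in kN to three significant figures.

158 kN

R_n = μ · D_u · h_f · T_b · n_s · n_b = 0.3 × 1.13 × 1.0 × 91 × 1 × 9 = 277.6 kN.
Allowable strength R_n/Ω = 277.6 / 1.76 = 158 kN.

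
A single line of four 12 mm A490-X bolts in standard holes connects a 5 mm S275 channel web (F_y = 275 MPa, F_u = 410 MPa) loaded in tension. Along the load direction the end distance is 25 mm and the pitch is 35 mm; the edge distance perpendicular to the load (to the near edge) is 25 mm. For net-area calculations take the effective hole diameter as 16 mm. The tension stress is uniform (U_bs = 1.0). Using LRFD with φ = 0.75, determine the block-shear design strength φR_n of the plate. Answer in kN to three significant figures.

94.4 kN

Shear plane L_v = 25 + 3·35 = 130 mm; A_gv = 130 × 5 = 650 mm².
A_nv = (130 − 3.5·16) × 5 = 370 mm².
A_nt = (25 − 0.5·16) × 5 = 85 mm².
0.6 F_u A_nv = 91.02 kN; 0.6 F_y A_gv = 107.2 kN → shear rupture governs the shear term.
R_n = 91.02 + 1.0 × 410 × 85 / 1000 = 125.9 kN.
Design strength φR_n = 0.75 × 125.9 = 94.4 kN.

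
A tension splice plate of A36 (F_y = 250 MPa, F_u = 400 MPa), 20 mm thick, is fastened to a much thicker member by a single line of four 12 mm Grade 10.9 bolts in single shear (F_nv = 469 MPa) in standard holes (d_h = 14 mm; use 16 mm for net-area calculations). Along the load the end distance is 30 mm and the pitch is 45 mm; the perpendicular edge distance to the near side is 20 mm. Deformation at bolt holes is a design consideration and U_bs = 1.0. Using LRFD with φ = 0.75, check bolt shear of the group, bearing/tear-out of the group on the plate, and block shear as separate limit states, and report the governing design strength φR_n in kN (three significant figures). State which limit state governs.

159 kN (bolt shear governs)

Bolt shear: A_b = π·12²/4 = 113.1 mm²; R_n = 469 × 113.1 × 4 × 1 / 1000 = 212.2 kN → 0.75 × 212.2 = 159 kN.
Bearing: edge l_c = 23, r_n = 220.8 kN; interior l_c = 31, r_n = 230.4 kN; R_n = 220.8 + 3·230.4 = 912 kN → 684 kN.
Block shear: A_gv = 3300, A_nv = 2180, A_nt = 240 mm²; R_n = min(0.6F_uA_nv, 0.6F_yA_gv) + U_bs·F_u·A_nt = 591 kN → 443 kN.
Bolt shear governs: 159 kN.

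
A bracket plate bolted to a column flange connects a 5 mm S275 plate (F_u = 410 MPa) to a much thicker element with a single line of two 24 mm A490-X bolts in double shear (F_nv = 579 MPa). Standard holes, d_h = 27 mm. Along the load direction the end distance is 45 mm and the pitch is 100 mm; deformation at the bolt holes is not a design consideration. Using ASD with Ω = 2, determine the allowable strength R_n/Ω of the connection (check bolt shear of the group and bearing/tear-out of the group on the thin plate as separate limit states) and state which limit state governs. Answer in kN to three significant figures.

122 kN (bearing governs)

Bolt shear: A_b = π·24²/4 = 452.4 mm²; R_n = 579 × 452.4 × 2 × 2 / 1000 = 1048 kN → 1048 / 2 = 524 kN.
Bearing (1.5 l_c t F_u ≤ 3.0 d t F_u): upper limit = 3.0·24·5·410 / 1000 = 147.6 kN.
  Edge l_c = 45 − 27/2 = 31.5 → r_n = 96.86 kN; interior l_c = 100 − 27 = 73 → r_n = 147.6 kN.
  R_n,bearing = 1·96.86 + 1·147.6 = 244.5 kN → 244.5 / 2 = 122 kN.
Bearing governs: 122 kN.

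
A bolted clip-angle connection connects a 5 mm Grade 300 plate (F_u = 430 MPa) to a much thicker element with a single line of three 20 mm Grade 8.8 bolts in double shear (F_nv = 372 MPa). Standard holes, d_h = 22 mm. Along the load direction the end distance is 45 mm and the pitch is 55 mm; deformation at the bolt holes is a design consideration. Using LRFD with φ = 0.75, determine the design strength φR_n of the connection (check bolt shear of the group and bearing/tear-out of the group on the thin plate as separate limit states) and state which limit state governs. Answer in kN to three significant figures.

194 kN (bearing governs)

Bolt shear: A_b = π·20²/4 = 314.2 mm²; R_n = 372 × 314.2 × 3 × 2 / 1000 = 701.2 kN → 0.75 × 701.2 = 526 kN.
Bearing (1.2 l_c t F_u ≤ 2.4 d t F_u): upper limit = 2.4·20·5·430 / 1000 = 103.2 kN.
  Edge l_c = 45 − 22/2 = 34 → r_n = 87.72 kN; interior l_c = 55 − 22 = 33 → r_n = 85.14 kN.
  R_n,bearing = 1·87.72 + 2·85.14 = 258 kN → 0.75 × 258 = 194 kN.
Bearing governs: 194 kN.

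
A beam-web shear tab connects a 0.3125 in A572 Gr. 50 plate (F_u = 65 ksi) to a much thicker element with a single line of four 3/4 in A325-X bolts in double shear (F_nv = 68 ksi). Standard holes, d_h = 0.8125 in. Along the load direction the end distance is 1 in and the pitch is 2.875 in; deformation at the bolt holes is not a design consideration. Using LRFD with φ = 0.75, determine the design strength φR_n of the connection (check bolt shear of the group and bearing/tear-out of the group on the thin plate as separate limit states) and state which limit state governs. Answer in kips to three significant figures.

116 kips (bearing governs)

Bolt shear: A_b = π·0.75²/4 = 0.4418 in²; R_n = 68 × 0.4418 × 4 × 2 = 240.3 kips → 0.75 × 240.3 = 180 kips.
Bearing (1.5 l_c t F_u ≤ 3.0 d t F_u): upper limit = 3.0·0.75·0.3125·65 = 45.7 kips.
  Edge l_c = 1 − 0.8125/2 = 0.5938 → r_n = 18.09 kips; interior l_c = 2.875 − 0.8125 = 2.062 → r_n = 45.7 kips.
  R_n,bearing = 1·18.09 + 3·45.7 = 155.2 kips → 0.75 × 155.2 = 116 kips.
Bearing governs: 116 kips.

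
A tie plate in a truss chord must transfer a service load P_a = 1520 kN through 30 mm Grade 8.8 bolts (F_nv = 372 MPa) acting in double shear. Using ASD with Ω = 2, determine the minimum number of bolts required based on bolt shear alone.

A_b = π·30²/4 = 706.9 mm².
Per-bolt allowable strength R_n/Ω = 372 × 706.9 × 2 / 1000 / 2 = 263 kN.
n ≥ 1520 / 263 = 5.781 → use 6 bolts.

6 bolts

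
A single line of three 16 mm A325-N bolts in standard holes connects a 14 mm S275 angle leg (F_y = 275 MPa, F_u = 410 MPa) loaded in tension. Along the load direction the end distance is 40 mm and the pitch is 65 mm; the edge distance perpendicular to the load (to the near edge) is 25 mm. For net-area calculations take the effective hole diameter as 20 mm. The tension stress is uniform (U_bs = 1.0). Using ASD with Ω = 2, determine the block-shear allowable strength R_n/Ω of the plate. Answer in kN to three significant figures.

Shear plane L_v = 40 + 2·65 = 170 mm; A_gv = 170 × 14 = 2380 mm².
A_nv = (170 − 2.5·20) × 14 = 1680 mm².
A_nt = (25 − 0.5·20) × 14 = 210 mm².
0.6 F_u A_nv = 413.3 kN; 0.6 F_y A_gv = 392.7 kN → shear yielding governs the shear term.
R_n = 392.7 + 1.0 × 410 × 210 / 1000 = 478.8 kN.
Allowable strength R_n/Ω = 478.8 / 2 = 239 kN.

239 kN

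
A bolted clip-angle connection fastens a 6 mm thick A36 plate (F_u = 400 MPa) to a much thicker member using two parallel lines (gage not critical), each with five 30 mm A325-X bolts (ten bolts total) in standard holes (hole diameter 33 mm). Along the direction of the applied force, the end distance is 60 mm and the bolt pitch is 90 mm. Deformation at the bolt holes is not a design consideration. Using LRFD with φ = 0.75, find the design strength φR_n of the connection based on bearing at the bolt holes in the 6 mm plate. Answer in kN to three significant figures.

1470 kN

Per bolt r_n = 1.5 l_c t F_u ≤ 3.0 d t F_u; upper limit = 3.0 × 30 × 6 × 400 / 1000 = 216 kN.
Edge bolt: l_c = 60 − 33/2 = 43.5 mm → 1.5 × 43.5 × 6 × 400 / 1000 = 156.6 → r_n = 156.6 kN.
Interior bolts: l_c = 90 − 33 = 57 mm → 1.5 × 57 × 6 × 400 / 1000 = 205.2 → r_n = 205.2 kN.
R_n = 2 × 156.6 + 8 × 205.2 = 1955 kN.
Design strength φR_n = 0.75 × 1955 = 1470 kN.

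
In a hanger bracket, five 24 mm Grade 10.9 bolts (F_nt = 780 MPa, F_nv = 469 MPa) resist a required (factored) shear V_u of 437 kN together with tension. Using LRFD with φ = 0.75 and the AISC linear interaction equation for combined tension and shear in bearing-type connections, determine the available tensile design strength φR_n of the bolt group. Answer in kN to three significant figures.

993 kN

A_b = π·24²/4 = 452.4 mm²; f_rv = 437 × 1000 / (5 × 452.4) = 193.2 MPa.
F'_nt = 1.3 F_nt − (F_nt / φF_nv) f_rv = 1.3·780 − (780/(0.75·469))·193.2 = 585.6 MPa, capped at F_nt → F'_nt = 585.6 MPa.
R_n = F'_nt · A_b · n = 585.6 × 452.4 × 5 / 1000 = 1325 kN.
Design strength φR_n = 0.75 × 1325 = 993 kN.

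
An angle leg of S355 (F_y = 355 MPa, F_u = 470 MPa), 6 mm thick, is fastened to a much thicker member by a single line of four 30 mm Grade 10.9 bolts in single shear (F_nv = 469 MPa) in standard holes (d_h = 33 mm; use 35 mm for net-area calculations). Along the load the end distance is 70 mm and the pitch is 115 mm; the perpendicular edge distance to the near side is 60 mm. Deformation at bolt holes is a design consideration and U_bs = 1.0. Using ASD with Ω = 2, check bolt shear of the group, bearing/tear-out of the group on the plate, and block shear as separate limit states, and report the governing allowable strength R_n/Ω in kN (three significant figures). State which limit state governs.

Bolt shear: A_b = π·30²/4 = 706.9 mm²; R_n = 469 × 706.9 × 4 × 1 / 1000 = 1326 kN → 1326 / 2 = 663 kN.
Bearing: edge l_c = 53.5, r_n = 181 kN; interior l_c = 82, r_n = 203 kN; R_n = 181 + 3·203 = 790.2 kN → 395 kN.
Block shear: A_gv = 2490, A_nv = 1755, A_nt = 255 mm²; R_n = min(0.6F_uA_nv, 0.6F_yA_gv) + U_bs·F_u·A_nt = 614.8 kN → 307 kN.
Block shear governs: 307 kN.

307 kN (block shear governs)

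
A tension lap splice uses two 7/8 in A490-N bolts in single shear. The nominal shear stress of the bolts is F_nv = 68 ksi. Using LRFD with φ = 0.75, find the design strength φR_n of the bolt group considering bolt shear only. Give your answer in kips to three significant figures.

61.3 kips

A_b = π × 0.875² / 4 = 0.6013 in².
R_n = F_nv · A_b · n · n_s = 68 × 0.6013 × 2 × 1 = 81.78 kips.
Design strength φR_n = 0.75 × 81.78 = 61.3 kips.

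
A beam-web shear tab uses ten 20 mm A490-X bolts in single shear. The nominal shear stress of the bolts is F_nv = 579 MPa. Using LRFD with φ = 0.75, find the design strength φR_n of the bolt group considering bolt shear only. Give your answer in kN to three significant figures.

1360 kN

A_b = π × 20² / 4 = 314.2 mm².
R_n = F_nv · A_b · n · n_s = 579 × 314.2 × 10 × 1 / 1000 = 1819 kN.
Design strength φR_n = 0.75 × 1819 = 1360 kN.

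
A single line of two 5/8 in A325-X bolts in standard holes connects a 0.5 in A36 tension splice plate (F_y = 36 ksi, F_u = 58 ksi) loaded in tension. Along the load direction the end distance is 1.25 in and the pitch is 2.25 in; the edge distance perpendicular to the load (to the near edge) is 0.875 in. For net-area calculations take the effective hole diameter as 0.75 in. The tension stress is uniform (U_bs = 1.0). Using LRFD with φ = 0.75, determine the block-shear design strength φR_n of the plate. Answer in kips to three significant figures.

Shear plane L_v = 1.25 + 1·2.25 = 3.5 in; A_gv = 3.5 × 0.5 = 1.75 in².
A_nv = (3.5 − 1.5·0.75) × 0.5 = 1.188 in².
A_nt = (0.875 − 0.5·0.75) × 0.5 = 0.25 in².
0.6 F_u A_nv = 41.32 kips; 0.6 F_y A_gv = 37.8 kips → shear yielding governs the shear term.
R_n = 37.8 + 1.0 × 58 × 0.25 = 52.3 kips.
Design strength φR_n = 0.75 × 52.3 = 39.2 kips.

39.2 kips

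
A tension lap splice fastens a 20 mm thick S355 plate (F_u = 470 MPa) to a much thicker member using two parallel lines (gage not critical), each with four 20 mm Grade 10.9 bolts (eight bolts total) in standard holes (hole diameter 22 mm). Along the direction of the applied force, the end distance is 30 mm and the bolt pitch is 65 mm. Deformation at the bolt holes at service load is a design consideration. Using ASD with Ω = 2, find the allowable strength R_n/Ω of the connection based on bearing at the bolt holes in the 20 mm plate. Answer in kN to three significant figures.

Per bolt r_n = 1.2 l_c t F_u ≤ 2.4 d t F_u; upper limit = 2.4 × 20 × 20 × 470 / 1000 = 451.2 kN.
Edge bolt: l_c = 30 − 22/2 = 19 mm → 1.2 × 19 × 20 × 470 / 1000 = 214.3 → r_n = 214.3 kN.
Interior bolts: l_c = 65 − 22 = 43 mm → 1.2 × 43 × 20 × 470 / 1000 = 485 → r_n = 451.2 kN.
R_n = 2 × 214.3 + 6 × 451.2 = 3136 kN.
Allowable strength R_n/Ω = 3136 / 2 = 1570 kN.

1570 kN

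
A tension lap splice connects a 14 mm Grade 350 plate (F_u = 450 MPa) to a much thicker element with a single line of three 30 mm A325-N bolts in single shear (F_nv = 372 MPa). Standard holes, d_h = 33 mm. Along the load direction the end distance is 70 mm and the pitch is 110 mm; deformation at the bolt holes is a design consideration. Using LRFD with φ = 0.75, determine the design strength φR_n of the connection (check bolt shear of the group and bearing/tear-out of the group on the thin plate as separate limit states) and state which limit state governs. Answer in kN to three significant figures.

Bolt shear: A_b = π·30²/4 = 706.9 mm²; R_n = 372 × 706.9 × 3 × 1 / 1000 = 788.9 kN → 0.75 × 788.9 = 592 kN.
Bearing (1.2 l_c t F_u ≤ 2.4 d t F_u): upper limit = 2.4·30·14·450 / 1000 = 453.6 kN.
  Edge l_c = 70 − 33/2 = 53.5 → r_n = 404.5 kN; interior l_c = 110 − 33 = 77 → r_n = 453.6 kN.
  R_n,bearing = 1·404.5 + 2·453.6 = 1312 kN → 0.75 × 1312 = 984 kN.
Bolt shear governs: 592 kN.

592 kN (bolt shear governs)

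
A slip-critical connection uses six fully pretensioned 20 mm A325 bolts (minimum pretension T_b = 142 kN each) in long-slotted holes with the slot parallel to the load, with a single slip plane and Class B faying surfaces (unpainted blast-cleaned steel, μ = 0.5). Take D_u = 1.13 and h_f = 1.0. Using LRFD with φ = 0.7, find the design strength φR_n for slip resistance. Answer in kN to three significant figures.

R_n = μ · D_u · h_f · T_b · n_s · n_b = 0.5 × 1.13 × 1.0 × 142 × 1 × 6 = 481.4 kN.
Design strength φR_n = 0.7 × 481.4 = 337 kN.

337 kN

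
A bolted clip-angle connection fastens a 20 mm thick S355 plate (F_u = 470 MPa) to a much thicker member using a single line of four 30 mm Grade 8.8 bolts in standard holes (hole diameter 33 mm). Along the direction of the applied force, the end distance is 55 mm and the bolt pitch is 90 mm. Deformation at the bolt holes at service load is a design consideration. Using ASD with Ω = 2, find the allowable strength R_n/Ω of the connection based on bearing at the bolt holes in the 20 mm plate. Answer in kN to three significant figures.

1180 kN

Per bolt r_n = 1.2 l_c t F_u ≤ 2.4 d t F_u; upper limit = 2.4 × 30 × 20 × 470 / 1000 = 676.8 kN.
Edge bolt: l_c = 55 − 33/2 = 38.5 mm → 1.2 × 38.5 × 20 × 470 / 1000 = 434.3 → r_n = 434.3 kN.
Interior bolts: l_c = 90 − 33 = 57 mm → 1.2 × 57 × 20 × 470 / 1000 = 643 → r_n = 643 kN.
R_n = 1 × 434.3 + 3 × 643 = 2363 kN.
Allowable strength R_n/Ω = 2363 / 2 = 1180 kN.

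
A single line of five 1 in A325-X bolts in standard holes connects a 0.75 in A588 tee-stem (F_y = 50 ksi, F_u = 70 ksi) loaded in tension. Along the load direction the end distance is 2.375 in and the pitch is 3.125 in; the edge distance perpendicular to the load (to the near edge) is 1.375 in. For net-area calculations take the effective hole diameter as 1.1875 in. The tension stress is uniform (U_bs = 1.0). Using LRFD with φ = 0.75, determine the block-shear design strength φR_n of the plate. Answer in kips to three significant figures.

256 kips

Shear plane L_v = 2.375 + 4·3.125 = 14.88 in; A_gv = 14.88 × 0.75 = 11.16 in².
A_nv = (14.88 − 4.5·1.1875) × 0.75 = 7.148 in².
A_nt = (1.375 − 0.5·1.1875) × 0.75 = 0.5859 in².
0.6 F_u A_nv = 300.2 kips; 0.6 F_y A_gv = 334.7 kips → shear rupture governs the shear term.
R_n = 300.2 + 1.0 × 70 × 0.5859 = 341.2 kips.
Design strength φR_n = 0.75 × 341.2 = 256 kips.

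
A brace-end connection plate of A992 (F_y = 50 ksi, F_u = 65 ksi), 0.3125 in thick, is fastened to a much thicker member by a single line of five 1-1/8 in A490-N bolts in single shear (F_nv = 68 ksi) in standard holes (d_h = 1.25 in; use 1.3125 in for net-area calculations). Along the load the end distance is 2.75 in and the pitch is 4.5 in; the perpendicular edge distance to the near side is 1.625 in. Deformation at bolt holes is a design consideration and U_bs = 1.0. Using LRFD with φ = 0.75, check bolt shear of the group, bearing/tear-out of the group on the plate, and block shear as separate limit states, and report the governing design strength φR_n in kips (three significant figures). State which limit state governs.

150 kips (block shear governs)

Bolt shear: A_b = π·1.125²/4 = 0.994 in²; R_n = 68 × 0.994 × 5 × 1 = 338 kips → 0.75 × 338 = 253 kips.
Bearing: edge l_c = 2.125, r_n = 51.8 kips; interior l_c = 3.25, r_n = 54.84 kips; R_n = 51.8 + 4·54.84 = 271.2 kips → 203 kips.
Block shear: A_gv = 6.484, A_nv = 4.639, A_nt = 0.3027 in²; R_n = min(0.6F_uA_nv, 0.6F_yA_gv) + U_bs·F_u·A_nt = 200.6 kips → 150 kips.
Block shear governs: 150 kips.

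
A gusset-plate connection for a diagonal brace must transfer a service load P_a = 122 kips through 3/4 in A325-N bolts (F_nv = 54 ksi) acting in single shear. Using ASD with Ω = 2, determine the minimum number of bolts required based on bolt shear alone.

A_b = π·0.75²/4 = 0.4418 in².
Per-bolt allowable strength R_n/Ω = 54 × 0.4418 × 1 / 2 = 11.93 kips.
n ≥ 122 / 11.93 = 10.23 → use 11 bolts.

11 bolts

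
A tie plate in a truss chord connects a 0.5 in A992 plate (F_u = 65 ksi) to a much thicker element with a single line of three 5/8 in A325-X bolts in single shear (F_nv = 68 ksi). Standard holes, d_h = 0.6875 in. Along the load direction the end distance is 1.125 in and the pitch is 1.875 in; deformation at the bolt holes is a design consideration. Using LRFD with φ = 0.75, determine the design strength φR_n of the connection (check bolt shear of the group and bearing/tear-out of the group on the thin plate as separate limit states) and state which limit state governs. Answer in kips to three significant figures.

46.9 kips (bolt shear governs)

Bolt shear: A_b = π·0.625²/4 = 0.3068 in²; R_n = 68 × 0.3068 × 3 × 1 = 62.59 kips → 0.75 × 62.59 = 46.9 kips.
Bearing (1.2 l_c t F_u ≤ 2.4 d t F_u): upper limit = 2.4·0.625·0.5·65 = 48.75 kips.
  Edge l_c = 1.125 − 0.6875/2 = 0.7812 → r_n = 30.47 kips; interior l_c = 1.875 − 0.6875 = 1.188 → r_n = 46.31 kips.
  R_n,bearing = 1·30.47 + 2·46.31 = 123.1 kips → 0.75 × 123.1 = 92.3 kips.
Bolt shear governs: 46.9 kips.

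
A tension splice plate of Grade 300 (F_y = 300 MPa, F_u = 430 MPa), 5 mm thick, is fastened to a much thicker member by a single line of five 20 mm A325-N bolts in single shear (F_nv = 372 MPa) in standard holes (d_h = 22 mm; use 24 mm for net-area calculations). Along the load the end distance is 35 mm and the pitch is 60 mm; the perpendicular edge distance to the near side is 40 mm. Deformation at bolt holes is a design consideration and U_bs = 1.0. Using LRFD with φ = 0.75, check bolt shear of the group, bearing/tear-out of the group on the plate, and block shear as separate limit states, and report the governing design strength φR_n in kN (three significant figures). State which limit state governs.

Bolt shear: A_b = π·20²/4 = 314.2 mm²; R_n = 372 × 314.2 × 5 × 1 / 1000 = 584.3 kN → 0.75 × 584.3 = 438 kN.
Bearing: edge l_c = 24, r_n = 61.92 kN; interior l_c = 38, r_n = 98.04 kN; R_n = 61.92 + 4·98.04 = 454.1 kN → 341 kN.
Block shear: A_gv = 1375, A_nv = 835, A_nt = 140 mm²; R_n = min(0.6F_uA_nv, 0.6F_yA_gv) + U_bs·F_u·A_nt = 275.6 kN → 207 kN.
Block shear governs: 207 kN.

207 kN (block shear governs)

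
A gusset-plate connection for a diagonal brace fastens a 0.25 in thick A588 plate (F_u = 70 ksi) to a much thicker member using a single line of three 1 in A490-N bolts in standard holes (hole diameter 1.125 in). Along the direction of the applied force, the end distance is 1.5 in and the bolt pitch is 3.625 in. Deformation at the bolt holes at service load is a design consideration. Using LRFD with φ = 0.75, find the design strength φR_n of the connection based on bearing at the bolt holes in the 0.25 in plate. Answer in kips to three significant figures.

77.8 kips

Per bolt r_n = 1.2 l_c t F_u ≤ 2.4 d t F_u; upper limit = 2.4 × 1 × 0.25 × 70 = 42 kips.
Edge bolt: l_c = 1.5 − 1.125/2 = 0.9375 in → 1.2 × 0.9375 × 0.25 × 70 = 19.69 → r_n = 19.69 kips.
Interior bolts: l_c = 3.625 − 1.125 = 2.5 in → 1.2 × 2.5 × 0.25 × 70 = 52.5 → r_n = 42 kips.
R_n = 1 × 19.69 + 2 × 42 = 103.7 kips.
Design strength φR_n = 0.75 × 103.7 = 77.8 kips.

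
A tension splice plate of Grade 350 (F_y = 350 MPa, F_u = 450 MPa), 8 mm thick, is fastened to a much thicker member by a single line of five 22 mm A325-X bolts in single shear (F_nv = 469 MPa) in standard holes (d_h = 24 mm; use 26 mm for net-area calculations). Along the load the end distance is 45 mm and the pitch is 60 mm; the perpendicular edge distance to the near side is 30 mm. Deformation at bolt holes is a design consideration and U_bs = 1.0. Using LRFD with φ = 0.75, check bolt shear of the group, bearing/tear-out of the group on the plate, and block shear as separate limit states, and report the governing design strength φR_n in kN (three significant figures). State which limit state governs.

Bolt shear: A_b = π·22²/4 = 380.1 mm²; R_n = 469 × 380.1 × 5 × 1 / 1000 = 891.4 kN → 0.75 × 891.4 = 669 kN.
Bearing: edge l_c = 33, r_n = 142.6 kN; interior l_c = 36, r_n = 155.5 kN; R_n = 142.6 + 4·155.5 = 764.6 kN → 573 kN.
Block shear: A_gv = 2280, A_nv = 1344, A_nt = 136 mm²; R_n = min(0.6F_uA_nv, 0.6F_yA_gv) + U_bs·F_u·A_nt = 424.1 kN → 318 kN.
Block shear governs: 318 kN.

318 kN (block shear governs)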